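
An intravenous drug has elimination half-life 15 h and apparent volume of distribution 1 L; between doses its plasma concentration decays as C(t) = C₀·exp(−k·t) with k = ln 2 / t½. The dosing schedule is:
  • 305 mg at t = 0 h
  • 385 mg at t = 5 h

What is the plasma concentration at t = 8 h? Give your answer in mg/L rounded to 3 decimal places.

k = ln 2 / 15 = 0.04621 per h
Dose 1 (305 mg at t=0 h): 305·exp(−0.04621·8) = 210.742 mg/L
Dose 2 (385 mg at t=5 h): 385·exp(−0.04621·3) = 335.162 mg/L
C(8) = 210.742 + 335.162 = 545.904 mg/L

545.904 mg/L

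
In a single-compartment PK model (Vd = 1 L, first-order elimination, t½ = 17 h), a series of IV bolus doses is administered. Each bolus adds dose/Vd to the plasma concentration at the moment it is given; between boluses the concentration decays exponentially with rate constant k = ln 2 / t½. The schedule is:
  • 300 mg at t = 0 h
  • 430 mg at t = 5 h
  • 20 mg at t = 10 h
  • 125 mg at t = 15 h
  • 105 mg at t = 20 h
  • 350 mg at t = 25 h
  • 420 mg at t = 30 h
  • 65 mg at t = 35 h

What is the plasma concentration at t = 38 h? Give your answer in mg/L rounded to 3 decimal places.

k = ln 2 / 17 = 0.04077 per h
Dose 1 (300 mg at t=0 h): 300·exp(−0.04077·38) = 63.713 mg/L
Dose 2 (430 mg at t=5 h): 430·exp(−0.04077·33) = 111.974 mg/L
Dose 3 (20 mg at t=10 h): 20·exp(−0.04077·28) = 6.386 mg/L
Dose 4 (125 mg at t=15 h): 125·exp(−0.04077·23) = 48.937 mg/L
Dose 5 (105 mg at t=20 h): 105·exp(−0.04077·18) = 50.402 mg/L
Dose 6 (350 mg at t=25 h): 350·exp(−0.04077·13) = 206.001 mg/L
Dose 7 (420 mg at t=30 h): 420·exp(−0.04077·8) = 303.102 mg/L
Dose 8 (65 mg at t=35 h): 65·exp(−0.04077·3) = 57.516 mg/L
C(38) = 63.713 + 111.974 + 6.386 + 48.937 + 50.402 + 206.001 + 303.102 + 57.516 = 848.030 mg/L

848.030 mg/L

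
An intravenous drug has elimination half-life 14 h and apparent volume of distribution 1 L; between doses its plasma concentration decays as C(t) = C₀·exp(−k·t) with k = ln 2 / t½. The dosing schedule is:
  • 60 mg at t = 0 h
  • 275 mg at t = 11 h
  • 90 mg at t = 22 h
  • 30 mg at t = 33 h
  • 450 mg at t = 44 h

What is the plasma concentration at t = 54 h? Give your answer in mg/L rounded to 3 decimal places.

340.197 mg/L

k = ln 2 / 14 = 0.04951 per h
Dose 1 (60 mg at t=0 h): 60·exp(−0.04951·54) = 4.140 mg/L
Dose 2 (275 mg at t=11 h): 275·exp(−0.04951·43) = 32.715 mg/L
Dose 3 (90 mg at t=22 h): 90·exp(−0.04951·32) = 18.458 mg/L
Dose 4 (30 mg at t=33 h): 30·exp(−0.04951·21) = 10.607 mg/L
Dose 5 (450 mg at t=44 h): 450·exp(−0.04951·10) = 274.278 mg/L
C(54) = 4.140 + 32.715 + 18.458 + 10.607 + 274.278 = 340.197 mg/L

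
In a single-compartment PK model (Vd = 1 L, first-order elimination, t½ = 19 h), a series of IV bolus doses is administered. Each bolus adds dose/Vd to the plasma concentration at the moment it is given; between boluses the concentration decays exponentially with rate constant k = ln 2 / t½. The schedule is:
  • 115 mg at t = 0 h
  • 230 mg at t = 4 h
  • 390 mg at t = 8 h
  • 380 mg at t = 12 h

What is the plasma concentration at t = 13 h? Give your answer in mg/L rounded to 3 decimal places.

928.557 mg/L

k = ln 2 / 19 = 0.03648 per h
Dose 1 (115 mg at t=0 h): 115·exp(−0.03648·13) = 71.570 mg/L
Dose 2 (230 mg at t=4 h): 230·exp(−0.03648·9) = 165.628 mg/L
Dose 3 (390 mg at t=8 h): 390·exp(−0.03648·5) = 324.972 mg/L
Dose 4 (380 mg at t=12 h): 380·exp(−0.03648·1) = 366.387 mg/L
C(13) = 71.570 + 165.628 + 324.972 + 366.387 = 928.557 mg/L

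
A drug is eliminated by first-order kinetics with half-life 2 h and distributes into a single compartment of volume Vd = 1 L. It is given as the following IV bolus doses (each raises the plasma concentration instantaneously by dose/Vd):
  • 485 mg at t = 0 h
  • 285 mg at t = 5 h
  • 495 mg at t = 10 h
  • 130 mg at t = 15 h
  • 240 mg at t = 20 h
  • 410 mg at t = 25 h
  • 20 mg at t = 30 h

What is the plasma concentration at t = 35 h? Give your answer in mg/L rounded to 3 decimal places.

k = ln 2 / 2 = 0.34657 per h
Dose 1 (485 mg at t=0 h): 485·exp(−0.34657·35) = 0.003 mg/L
Dose 2 (285 mg at t=5 h): 285·exp(−0.34657·30) = 0.009 mg/L
Dose 3 (495 mg at t=10 h): 495·exp(−0.34657·25) = 0.085 mg/L
Dose 4 (130 mg at t=15 h): 130·exp(−0.34657·20) = 0.127 mg/L
Dose 5 (240 mg at t=20 h): 240·exp(−0.34657·15) = 1.326 mg/L
Dose 6 (410 mg at t=25 h): 410·exp(−0.34657·10) = 12.812 mg/L
Dose 7 (20 mg at t=30 h): 20·exp(−0.34657·5) = 3.536 mg/L
C(35) = 0.003 + 0.009 + 0.085 + 0.127 + 1.326 + 12.812 + 3.536 = 17.898 mg/L

17.898 mg/L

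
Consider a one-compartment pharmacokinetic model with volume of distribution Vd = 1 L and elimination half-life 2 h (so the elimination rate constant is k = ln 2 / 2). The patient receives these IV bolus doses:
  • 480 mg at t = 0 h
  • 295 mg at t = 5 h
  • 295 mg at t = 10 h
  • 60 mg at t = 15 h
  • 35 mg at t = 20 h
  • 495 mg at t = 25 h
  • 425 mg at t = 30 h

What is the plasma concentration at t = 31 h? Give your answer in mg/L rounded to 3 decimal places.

k = ln 2 / 2 = 0.34657 per h
Dose 1 (480 mg at t=0 h): 480·exp(−0.34657·31) = 0.010 mg/L
Dose 2 (295 mg at t=5 h): 295·exp(−0.34657·26) = 0.036 mg/L
Dose 3 (295 mg at t=10 h): 295·exp(−0.34657·21) = 0.204 mg/L
Dose 4 (60 mg at t=15 h): 60·exp(−0.34657·16) = 0.234 mg/L
Dose 5 (35 mg at t=20 h): 35·exp(−0.34657·11) = 0.773 mg/L
Dose 6 (495 mg at t=25 h): 495·exp(−0.34657·6) = 61.875 mg/L
Dose 7 (425 mg at t=30 h): 425·exp(−0.34657·1) = 300.520 mg/L
C(31) = 0.010 + 0.036 + 0.204 + 0.234 + 0.773 + 61.875 + 300.520 = 363.653 mg/L

363.653 mg/L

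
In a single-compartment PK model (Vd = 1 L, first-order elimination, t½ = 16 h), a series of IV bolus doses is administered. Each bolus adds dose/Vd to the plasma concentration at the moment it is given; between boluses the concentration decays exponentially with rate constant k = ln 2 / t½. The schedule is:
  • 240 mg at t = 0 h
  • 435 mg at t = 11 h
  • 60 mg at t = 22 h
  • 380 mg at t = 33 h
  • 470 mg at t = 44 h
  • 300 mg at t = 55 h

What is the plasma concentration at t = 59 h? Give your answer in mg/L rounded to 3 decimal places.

k = ln 2 / 16 = 0.04332 per h
Dose 1 (240 mg at t=0 h): 240·exp(−0.04332·59) = 18.628 mg/L
Dose 2 (435 mg at t=11 h): 435·exp(−0.04332·48) = 54.375 mg/L
Dose 3 (60 mg at t=22 h): 60·exp(−0.04332·37) = 12.079 mg/L
Dose 4 (380 mg at t=33 h): 380·exp(−0.04332·26) = 123.200 mg/L
Dose 5 (470 mg at t=44 h): 470·exp(−0.04332·15) = 245.404 mg/L
Dose 6 (300 mg at t=55 h): 300·exp(−0.04332·4) = 252.269 mg/L
C(59) = 18.628 + 54.375 + 12.079 + 123.200 + 245.404 + 252.269 = 705.955 mg/L

705.955 mg/L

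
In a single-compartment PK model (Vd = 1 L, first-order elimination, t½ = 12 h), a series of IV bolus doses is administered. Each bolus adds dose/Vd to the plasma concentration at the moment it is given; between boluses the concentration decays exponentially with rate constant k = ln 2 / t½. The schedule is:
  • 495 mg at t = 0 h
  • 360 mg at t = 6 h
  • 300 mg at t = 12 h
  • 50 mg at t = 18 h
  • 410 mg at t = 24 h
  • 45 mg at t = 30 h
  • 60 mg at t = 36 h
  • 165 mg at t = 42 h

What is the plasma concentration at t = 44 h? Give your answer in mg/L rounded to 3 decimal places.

471.436 mg/L

k = ln 2 / 12 = 0.05776 per h
Dose 1 (495 mg at t=0 h): 495·exp(−0.05776·44) = 38.979 mg/L
Dose 2 (360 mg at t=6 h): 360·exp(−0.05776·38) = 40.090 mg/L
Dose 3 (300 mg at t=12 h): 300·exp(−0.05776·32) = 47.247 mg/L
Dose 4 (50 mg at t=18 h): 50·exp(−0.05776·26) = 11.136 mg/L
Dose 5 (410 mg at t=24 h): 410·exp(−0.05776·20) = 129.142 mg/L
Dose 6 (45 mg at t=30 h): 45·exp(−0.05776·14) = 20.045 mg/L
Dose 7 (60 mg at t=36 h): 60·exp(−0.05776·8) = 37.798 mg/L
Dose 8 (165 mg at t=42 h): 165·exp(−0.05776·2) = 146.998 mg/L
C(44) = 38.979 + 40.090 + 47.247 + 11.136 + 129.142 + 20.045 + 37.798 + 146.998 = 471.436 mg/L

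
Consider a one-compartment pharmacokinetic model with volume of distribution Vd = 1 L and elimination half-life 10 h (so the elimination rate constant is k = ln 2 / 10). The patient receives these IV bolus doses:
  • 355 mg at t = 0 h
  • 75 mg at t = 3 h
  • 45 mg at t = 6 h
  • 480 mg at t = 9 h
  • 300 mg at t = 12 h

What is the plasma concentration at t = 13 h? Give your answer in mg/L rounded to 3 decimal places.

853.057 mg/L

k = ln 2 / 10 = 0.06931 per h
Dose 1 (355 mg at t=0 h): 355·exp(−0.06931·13) = 144.175 mg/L
Dose 2 (75 mg at t=3 h): 75·exp(−0.06931·10) = 37.500 mg/L
Dose 3 (45 mg at t=6 h): 45·exp(−0.06931·7) = 27.701 mg/L
Dose 4 (480 mg at t=9 h): 480·exp(−0.06931·4) = 363.772 mg/L
Dose 5 (300 mg at t=12 h): 300·exp(−0.06931·1) = 279.910 mg/L
C(13) = 144.175 + 37.500 + 27.701 + 363.772 + 279.910 = 853.057 mg/L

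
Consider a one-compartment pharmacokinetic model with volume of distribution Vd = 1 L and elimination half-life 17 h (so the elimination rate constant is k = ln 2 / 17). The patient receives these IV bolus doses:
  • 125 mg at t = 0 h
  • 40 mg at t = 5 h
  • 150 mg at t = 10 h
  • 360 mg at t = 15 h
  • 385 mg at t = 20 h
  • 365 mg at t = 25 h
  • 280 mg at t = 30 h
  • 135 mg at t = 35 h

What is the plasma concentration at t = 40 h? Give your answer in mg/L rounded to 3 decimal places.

k = ln 2 / 17 = 0.04077 per h
Dose 1 (125 mg at t=0 h): 125·exp(−0.04077·40) = 24.468 mg/L
Dose 2 (40 mg at t=5 h): 40·exp(−0.04077·35) = 9.600 mg/L
Dose 3 (150 mg at t=10 h): 150·exp(−0.04077·30) = 44.143 mg/L
Dose 4 (360 mg at t=15 h): 360·exp(−0.04077·25) = 129.901 mg/L
Dose 5 (385 mg at t=20 h): 385·exp(−0.04077·20) = 170.337 mg/L
Dose 6 (365 mg at t=25 h): 365·exp(−0.04077·15) = 198.006 mg/L
Dose 7 (280 mg at t=30 h): 280·exp(−0.04077·10) = 186.244 mg/L
Dose 8 (135 mg at t=35 h): 135·exp(−0.04077·5) = 110.102 mg/L
C(40) = 24.468 + 9.600 + 44.143 + 129.901 + 170.337 + 198.006 + 186.244 + 110.102 = 872.801 mg/L

872.801 mg/L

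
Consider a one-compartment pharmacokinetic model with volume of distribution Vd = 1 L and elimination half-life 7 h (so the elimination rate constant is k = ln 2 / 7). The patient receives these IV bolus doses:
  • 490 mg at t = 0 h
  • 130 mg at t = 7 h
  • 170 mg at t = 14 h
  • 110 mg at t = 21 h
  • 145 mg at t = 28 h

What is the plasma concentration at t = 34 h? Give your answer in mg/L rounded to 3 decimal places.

k = ln 2 / 7 = 0.09902 per h
Dose 1 (490 mg at t=0 h): 490·exp(−0.09902·34) = 16.906 mg/L
Dose 2 (130 mg at t=7 h): 130·exp(−0.09902·27) = 8.971 mg/L
Dose 3 (170 mg at t=14 h): 170·exp(−0.09902·20) = 23.462 mg/L
Dose 4 (110 mg at t=21 h): 110·exp(−0.09902·13) = 30.362 mg/L
Dose 5 (145 mg at t=28 h): 145·exp(−0.09902·6) = 80.046 mg/L
C(34) = 16.906 + 8.971 + 23.462 + 30.362 + 80.046 = 159.748 mg/L

159.748 mg/L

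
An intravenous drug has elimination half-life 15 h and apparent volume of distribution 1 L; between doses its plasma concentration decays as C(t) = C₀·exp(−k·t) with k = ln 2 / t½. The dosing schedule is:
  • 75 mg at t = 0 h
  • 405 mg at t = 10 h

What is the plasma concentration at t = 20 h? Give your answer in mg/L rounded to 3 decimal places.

284.898 mg/L

k = ln 2 / 15 = 0.04621 per h
Dose 1 (75 mg at t=0 h): 75·exp(−0.04621·20) = 29.764 mg/L
Dose 2 (405 mg at t=10 h): 405·exp(−0.04621·10) = 255.134 mg/L
C(20) = 29.764 + 255.134 = 284.898 mg/L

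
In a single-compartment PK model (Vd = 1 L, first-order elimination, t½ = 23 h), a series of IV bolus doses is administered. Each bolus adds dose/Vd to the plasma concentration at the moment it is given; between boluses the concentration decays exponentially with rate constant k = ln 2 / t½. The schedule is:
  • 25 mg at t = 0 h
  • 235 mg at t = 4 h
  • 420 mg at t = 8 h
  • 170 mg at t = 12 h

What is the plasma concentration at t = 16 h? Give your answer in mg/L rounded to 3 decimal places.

659.837 mg/L

k = ln 2 / 23 = 0.03014 per h
Dose 1 (25 mg at t=0 h): 25·exp(−0.03014·16) = 15.436 mg/L
Dose 2 (235 mg at t=4 h): 235·exp(−0.03014·12) = 163.685 mg/L
Dose 3 (420 mg at t=8 h): 420·exp(−0.03014·8) = 330.022 mg/L
Dose 4 (170 mg at t=12 h): 170·exp(−0.03014·4) = 150.694 mg/L
C(16) = 15.436 + 163.685 + 330.022 + 150.694 = 659.837 mg/L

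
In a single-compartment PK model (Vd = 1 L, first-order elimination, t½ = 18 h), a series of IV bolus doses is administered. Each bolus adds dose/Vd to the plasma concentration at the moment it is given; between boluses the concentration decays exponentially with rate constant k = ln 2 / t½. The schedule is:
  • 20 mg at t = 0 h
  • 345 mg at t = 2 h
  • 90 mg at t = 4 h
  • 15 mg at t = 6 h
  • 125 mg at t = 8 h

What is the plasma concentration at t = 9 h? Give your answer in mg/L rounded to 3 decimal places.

485.504 mg/L

k = ln 2 / 18 = 0.03851 per h
Dose 1 (20 mg at t=0 h): 20·exp(−0.03851·9) = 14.142 mg/L
Dose 2 (345 mg at t=2 h): 345·exp(−0.03851·7) = 263.483 mg/L
Dose 3 (90 mg at t=4 h): 90·exp(−0.03851·5) = 74.237 mg/L
Dose 4 (15 mg at t=6 h): 15·exp(−0.03851·3) = 13.363 mg/L
Dose 5 (125 mg at t=8 h): 125·exp(−0.03851·1) = 120.278 mg/L
C(9) = 14.142 + 263.483 + 74.237 + 13.363 + 120.278 = 485.504 mg/L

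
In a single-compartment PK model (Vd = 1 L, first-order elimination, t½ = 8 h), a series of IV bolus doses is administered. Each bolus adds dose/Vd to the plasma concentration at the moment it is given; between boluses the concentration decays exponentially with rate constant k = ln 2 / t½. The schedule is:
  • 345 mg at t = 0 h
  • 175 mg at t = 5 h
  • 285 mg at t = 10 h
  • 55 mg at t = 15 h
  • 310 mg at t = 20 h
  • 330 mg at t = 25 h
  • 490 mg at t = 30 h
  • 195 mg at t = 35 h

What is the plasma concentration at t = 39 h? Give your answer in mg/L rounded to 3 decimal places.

k = ln 2 / 8 = 0.08664 per h
Dose 1 (345 mg at t=0 h): 345·exp(−0.08664·39) = 11.757 mg/L
Dose 2 (175 mg at t=5 h): 175·exp(−0.08664·34) = 9.197 mg/L
Dose 3 (285 mg at t=10 h): 285·exp(−0.08664·29) = 23.100 mg/L
Dose 4 (55 mg at t=15 h): 55·exp(−0.08664·24) = 6.875 mg/L
Dose 5 (310 mg at t=20 h): 310·exp(−0.08664·19) = 59.761 mg/L
Dose 6 (330 mg at t=25 h): 330·exp(−0.08664·14) = 98.110 mg/L
Dose 7 (490 mg at t=30 h): 490·exp(−0.08664·9) = 224.666 mg/L
Dose 8 (195 mg at t=35 h): 195·exp(−0.08664·4) = 137.886 mg/L
C(39) = 11.757 + 9.197 + 23.100 + 6.875 + 59.761 + 98.110 + 224.666 + 137.886 = 571.351 mg/L

571.351 mg/L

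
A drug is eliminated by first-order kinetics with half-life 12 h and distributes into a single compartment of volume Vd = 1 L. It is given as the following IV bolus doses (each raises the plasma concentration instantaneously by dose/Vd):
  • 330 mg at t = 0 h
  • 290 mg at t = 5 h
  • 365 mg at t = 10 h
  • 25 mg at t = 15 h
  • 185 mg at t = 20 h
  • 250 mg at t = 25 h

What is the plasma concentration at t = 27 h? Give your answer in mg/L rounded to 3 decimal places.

646.170 mg/L

k = ln 2 / 12 = 0.05776 per h
Dose 1 (330 mg at t=0 h): 330·exp(−0.05776·27) = 69.374 mg/L
Dose 2 (290 mg at t=5 h): 290·exp(−0.05776·22) = 81.378 mg/L
Dose 3 (365 mg at t=10 h): 365·exp(−0.05776·17) = 136.721 mg/L
Dose 4 (25 mg at t=15 h): 25·exp(−0.05776·12) = 12.500 mg/L
Dose 5 (185 mg at t=20 h): 185·exp(−0.05776·7) = 123.473 mg/L
Dose 6 (250 mg at t=25 h): 250·exp(−0.05776·2) = 222.725 mg/L
C(27) = 69.374 + 81.378 + 136.721 + 12.500 + 123.473 + 222.725 = 646.170 mg/L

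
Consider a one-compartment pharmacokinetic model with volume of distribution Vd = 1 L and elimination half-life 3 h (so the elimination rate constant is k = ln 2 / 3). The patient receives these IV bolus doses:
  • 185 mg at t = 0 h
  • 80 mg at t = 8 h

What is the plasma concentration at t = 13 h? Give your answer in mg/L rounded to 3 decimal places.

k = ln 2 / 3 = 0.23105 per h
Dose 1 (185 mg at t=0 h): 185·exp(−0.23105·13) = 9.177 mg/L
Dose 2 (80 mg at t=8 h): 80·exp(−0.23105·5) = 25.198 mg/L
C(13) = 9.177 + 25.198 = 34.376 mg/L

34.376 mg/L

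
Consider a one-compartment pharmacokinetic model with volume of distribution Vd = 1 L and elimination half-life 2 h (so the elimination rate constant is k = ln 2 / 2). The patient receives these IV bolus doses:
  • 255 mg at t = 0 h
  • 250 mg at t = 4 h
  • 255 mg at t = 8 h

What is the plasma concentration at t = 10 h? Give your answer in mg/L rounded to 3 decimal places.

k = ln 2 / 2 = 0.34657 per h
Dose 1 (255 mg at t=0 h): 255·exp(−0.34657·10) = 7.969 mg/L
Dose 2 (250 mg at t=4 h): 250·exp(−0.34657·6) = 31.250 mg/L
Dose 3 (255 mg at t=8 h): 255·exp(−0.34657·2) = 127.500 mg/L
C(10) = 7.969 + 31.250 + 127.500 = 166.719 mg/L

166.719 mg/L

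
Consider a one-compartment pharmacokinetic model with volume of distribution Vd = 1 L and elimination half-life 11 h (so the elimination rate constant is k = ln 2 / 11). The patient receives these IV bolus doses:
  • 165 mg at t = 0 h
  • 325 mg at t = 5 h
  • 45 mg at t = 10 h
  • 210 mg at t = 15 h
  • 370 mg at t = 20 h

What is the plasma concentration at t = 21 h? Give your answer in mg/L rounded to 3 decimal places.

676.307 mg/L

k = ln 2 / 11 = 0.06301 per h
Dose 1 (165 mg at t=0 h): 165·exp(−0.06301·21) = 43.933 mg/L
Dose 2 (325 mg at t=5 h): 325·exp(−0.06301·16) = 118.583 mg/L
Dose 3 (45 mg at t=10 h): 45·exp(−0.06301·11) = 22.500 mg/L
Dose 4 (210 mg at t=15 h): 210·exp(−0.06301·6) = 143.887 mg/L
Dose 5 (370 mg at t=20 h): 370·exp(−0.06301·1) = 347.404 mg/L
C(21) = 43.933 + 118.583 + 22.500 + 143.887 + 347.404 = 676.307 mg/L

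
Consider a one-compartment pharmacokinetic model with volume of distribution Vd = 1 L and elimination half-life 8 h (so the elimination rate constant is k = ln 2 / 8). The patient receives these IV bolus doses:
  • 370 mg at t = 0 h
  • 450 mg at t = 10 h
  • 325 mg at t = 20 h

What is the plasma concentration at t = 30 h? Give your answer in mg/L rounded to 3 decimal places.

243.696 mg/L

k = ln 2 / 8 = 0.08664 per h
Dose 1 (370 mg at t=0 h): 370·exp(−0.08664·30) = 27.500 mg/L
Dose 2 (450 mg at t=10 h): 450·exp(−0.08664·20) = 79.550 mg/L
Dose 3 (325 mg at t=20 h): 325·exp(−0.08664·10) = 136.646 mg/L
C(30) = 27.500 + 79.550 + 136.646 = 243.696 mg/L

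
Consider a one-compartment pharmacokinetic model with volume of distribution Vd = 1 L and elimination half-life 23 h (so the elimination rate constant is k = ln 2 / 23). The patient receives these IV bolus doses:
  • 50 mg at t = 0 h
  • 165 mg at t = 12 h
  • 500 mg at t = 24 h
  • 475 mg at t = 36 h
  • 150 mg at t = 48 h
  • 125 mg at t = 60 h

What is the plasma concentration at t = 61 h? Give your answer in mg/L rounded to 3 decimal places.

655.861 mg/L

k = ln 2 / 23 = 0.03014 per h
Dose 1 (50 mg at t=0 h): 50·exp(−0.03014·61) = 7.954 mg/L
Dose 2 (165 mg at t=12 h): 165·exp(−0.03014·49) = 37.684 mg/L
Dose 3 (500 mg at t=24 h): 500·exp(−0.03014·37) = 163.947 mg/L
Dose 4 (475 mg at t=36 h): 475·exp(−0.03014·25) = 223.608 mg/L
Dose 5 (150 mg at t=48 h): 150·exp(−0.03014·13) = 101.378 mg/L
Dose 6 (125 mg at t=60 h): 125·exp(−0.03014·1) = 121.289 mg/L
C(61) = 7.954 + 37.684 + 163.947 + 223.608 + 101.378 + 121.289 = 655.861 mg/L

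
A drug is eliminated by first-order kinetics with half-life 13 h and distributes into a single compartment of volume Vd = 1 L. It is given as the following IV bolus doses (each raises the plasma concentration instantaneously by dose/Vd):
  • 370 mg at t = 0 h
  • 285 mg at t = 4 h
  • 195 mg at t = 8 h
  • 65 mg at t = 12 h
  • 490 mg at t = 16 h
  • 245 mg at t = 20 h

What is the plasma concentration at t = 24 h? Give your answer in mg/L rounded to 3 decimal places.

k = ln 2 / 13 = 0.05332 per h
Dose 1 (370 mg at t=0 h): 370·exp(−0.05332·24) = 102.909 mg/L
Dose 2 (285 mg at t=4 h): 285·exp(−0.05332·20) = 98.112 mg/L
Dose 3 (195 mg at t=8 h): 195·exp(−0.05332·16) = 83.088 mg/L
Dose 4 (65 mg at t=12 h): 65·exp(−0.05332·12) = 34.280 mg/L
Dose 5 (490 mg at t=16 h): 490·exp(−0.05332·8) = 319.850 mg/L
Dose 6 (245 mg at t=20 h): 245·exp(−0.05332·4) = 197.944 mg/L
C(24) = 102.909 + 98.112 + 83.088 + 34.280 + 319.850 + 197.944 = 836.183 mg/L

836.183 mg/L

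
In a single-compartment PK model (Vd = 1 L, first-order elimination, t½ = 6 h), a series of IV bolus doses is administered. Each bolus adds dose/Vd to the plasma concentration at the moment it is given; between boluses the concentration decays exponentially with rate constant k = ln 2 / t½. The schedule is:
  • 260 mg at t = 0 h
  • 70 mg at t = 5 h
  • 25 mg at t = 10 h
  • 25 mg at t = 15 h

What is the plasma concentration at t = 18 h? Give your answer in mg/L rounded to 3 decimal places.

75.690 mg/L

k = ln 2 / 6 = 0.11552 per h
Dose 1 (260 mg at t=0 h): 260·exp(−0.11552·18) = 32.500 mg/L
Dose 2 (70 mg at t=5 h): 70·exp(−0.11552·13) = 15.591 mg/L
Dose 3 (25 mg at t=10 h): 25·exp(−0.11552·8) = 9.921 mg/L
Dose 4 (25 mg at t=15 h): 25·exp(−0.11552·3) = 17.678 mg/L
C(18) = 32.500 + 15.591 + 9.921 + 17.678 = 75.690 mg/L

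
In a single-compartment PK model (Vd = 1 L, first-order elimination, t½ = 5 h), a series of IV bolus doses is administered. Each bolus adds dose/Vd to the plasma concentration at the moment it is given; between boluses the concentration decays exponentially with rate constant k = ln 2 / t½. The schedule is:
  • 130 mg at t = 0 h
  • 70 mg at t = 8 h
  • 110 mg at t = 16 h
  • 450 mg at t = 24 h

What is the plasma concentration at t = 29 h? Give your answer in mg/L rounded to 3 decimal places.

k = ln 2 / 5 = 0.13863 per h
Dose 1 (130 mg at t=0 h): 130·exp(−0.13863·29) = 2.333 mg/L
Dose 2 (70 mg at t=8 h): 70·exp(−0.13863·21) = 3.809 mg/L
Dose 3 (110 mg at t=16 h): 110·exp(−0.13863·13) = 18.143 mg/L
Dose 4 (450 mg at t=24 h): 450·exp(−0.13863·5) = 225.000 mg/L
C(29) = 2.333 + 3.809 + 18.143 + 225.000 = 249.285 mg/L

249.285 mg/L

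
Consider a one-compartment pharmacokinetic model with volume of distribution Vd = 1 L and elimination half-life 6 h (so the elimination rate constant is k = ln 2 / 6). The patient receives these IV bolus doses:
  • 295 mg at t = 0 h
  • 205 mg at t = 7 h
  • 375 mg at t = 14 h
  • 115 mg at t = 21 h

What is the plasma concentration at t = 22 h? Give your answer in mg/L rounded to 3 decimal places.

k = ln 2 / 6 = 0.11552 per h
Dose 1 (295 mg at t=0 h): 295·exp(−0.11552·22) = 23.230 mg/L
Dose 2 (205 mg at t=7 h): 205·exp(−0.11552·15) = 36.239 mg/L
Dose 3 (375 mg at t=14 h): 375·exp(−0.11552·8) = 148.819 mg/L
Dose 4 (115 mg at t=21 h): 115·exp(−0.11552·1) = 102.453 mg/L
C(22) = 23.230 + 36.239 + 148.819 + 102.453 = 310.741 mg/L

310.741 mg/L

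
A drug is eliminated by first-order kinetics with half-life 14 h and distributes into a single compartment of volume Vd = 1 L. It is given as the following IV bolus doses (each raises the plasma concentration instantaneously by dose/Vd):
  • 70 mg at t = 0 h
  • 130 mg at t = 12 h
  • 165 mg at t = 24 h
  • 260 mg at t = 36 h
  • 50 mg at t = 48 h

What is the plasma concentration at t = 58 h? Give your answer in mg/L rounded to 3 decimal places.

k = ln 2 / 14 = 0.04951 per h
Dose 1 (70 mg at t=0 h): 70·exp(−0.04951·58) = 3.963 mg/L
Dose 2 (130 mg at t=12 h): 130·exp(−0.04951·46) = 13.330 mg/L
Dose 3 (165 mg at t=24 h): 165·exp(−0.04951·34) = 30.649 mg/L
Dose 4 (260 mg at t=36 h): 260·exp(−0.04951·22) = 87.484 mg/L
Dose 5 (50 mg at t=48 h): 50·exp(−0.04951·10) = 30.475 mg/L
C(58) = 3.963 + 13.330 + 30.649 + 87.484 + 30.475 = 165.900 mg/L

165.900 mg/L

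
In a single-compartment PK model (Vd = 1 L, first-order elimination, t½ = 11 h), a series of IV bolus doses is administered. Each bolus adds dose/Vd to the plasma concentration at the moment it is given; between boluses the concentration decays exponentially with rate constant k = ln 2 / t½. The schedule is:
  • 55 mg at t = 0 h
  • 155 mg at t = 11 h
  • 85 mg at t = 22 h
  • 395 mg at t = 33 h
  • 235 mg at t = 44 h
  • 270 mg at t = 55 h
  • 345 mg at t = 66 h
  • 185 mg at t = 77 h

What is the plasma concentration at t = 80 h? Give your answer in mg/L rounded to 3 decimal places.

401.105 mg/L

k = ln 2 / 11 = 0.06301 per h
Dose 1 (55 mg at t=0 h): 55·exp(−0.06301·80) = 0.356 mg/L
Dose 2 (155 mg at t=11 h): 155·exp(−0.06301·69) = 2.005 mg/L
Dose 3 (85 mg at t=22 h): 85·exp(−0.06301·58) = 2.199 mg/L
Dose 4 (395 mg at t=33 h): 395·exp(−0.06301·47) = 20.435 mg/L
Dose 5 (235 mg at t=44 h): 235·exp(−0.06301·36) = 24.315 mg/L
Dose 6 (270 mg at t=55 h): 270·exp(−0.06301·25) = 55.873 mg/L
Dose 7 (345 mg at t=66 h): 345·exp(−0.06301·14) = 142.787 mg/L
Dose 8 (185 mg at t=77 h): 185·exp(−0.06301·3) = 153.134 mg/L
C(80) = 0.356 + 2.005 + 2.199 + 20.435 + 24.315 + 55.873 + 142.787 + 153.134 = 401.105 mg/L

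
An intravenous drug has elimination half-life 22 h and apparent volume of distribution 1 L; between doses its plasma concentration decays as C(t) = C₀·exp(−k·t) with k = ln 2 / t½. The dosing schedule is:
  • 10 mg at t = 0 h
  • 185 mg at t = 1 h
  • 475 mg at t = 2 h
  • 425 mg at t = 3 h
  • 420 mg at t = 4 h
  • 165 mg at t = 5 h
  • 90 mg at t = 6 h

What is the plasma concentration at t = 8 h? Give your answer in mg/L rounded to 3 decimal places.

k = ln 2 / 22 = 0.03151 per h
Dose 1 (10 mg at t=0 h): 10·exp(−0.03151·8) = 7.772 mg/L
Dose 2 (185 mg at t=1 h): 185·exp(−0.03151·7) = 148.385 mg/L
Dose 3 (475 mg at t=2 h): 475·exp(−0.03151·6) = 393.183 mg/L
Dose 4 (425 mg at t=3 h): 425·exp(−0.03151·5) = 363.056 mg/L
Dose 5 (420 mg at t=4 h): 420·exp(−0.03151·4) = 370.268 mg/L
Dose 6 (165 mg at t=5 h): 165·exp(−0.03151·3) = 150.119 mg/L
Dose 7 (90 mg at t=6 h): 90·exp(−0.03151·2) = 84.504 mg/L
C(8) = 7.772 + 148.385 + 393.183 + 363.056 + 370.268 + 150.119 + 84.504 = 1517.286 mg/L

1517.286 mg/L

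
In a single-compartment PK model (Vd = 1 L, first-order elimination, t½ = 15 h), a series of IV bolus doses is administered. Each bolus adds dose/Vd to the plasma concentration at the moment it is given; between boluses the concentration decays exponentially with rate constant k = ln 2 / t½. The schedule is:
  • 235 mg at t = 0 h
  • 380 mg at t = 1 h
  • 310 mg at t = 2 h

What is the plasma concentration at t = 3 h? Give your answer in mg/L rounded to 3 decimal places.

k = ln 2 / 15 = 0.04621 per h
Dose 1 (235 mg at t=0 h): 235·exp(−0.04621·3) = 204.579 mg/L
Dose 2 (380 mg at t=1 h): 380·exp(−0.04621·2) = 346.455 mg/L
Dose 3 (310 mg at t=2 h): 310·exp(−0.04621·1) = 296.001 mg/L
C(3) = 204.579 + 346.455 + 296.001 = 847.035 mg/L

847.035 mg/L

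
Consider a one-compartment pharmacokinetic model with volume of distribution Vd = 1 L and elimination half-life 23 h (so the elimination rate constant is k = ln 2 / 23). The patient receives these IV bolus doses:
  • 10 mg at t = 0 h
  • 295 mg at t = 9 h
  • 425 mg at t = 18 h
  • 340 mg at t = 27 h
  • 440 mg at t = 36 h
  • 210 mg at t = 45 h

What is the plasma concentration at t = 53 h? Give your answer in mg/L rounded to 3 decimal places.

812.289 mg/L

k = ln 2 / 23 = 0.03014 per h
Dose 1 (10 mg at t=0 h): 10·exp(−0.03014·53) = 2.025 mg/L
Dose 2 (295 mg at t=9 h): 295·exp(−0.03014·44) = 78.332 mg/L
Dose 3 (425 mg at t=18 h): 425·exp(−0.03014·35) = 148.013 mg/L
Dose 4 (340 mg at t=27 h): 340·exp(−0.03014·26) = 155.305 mg/L
Dose 5 (440 mg at t=36 h): 440·exp(−0.03014·17) = 263.604 mg/L
Dose 6 (210 mg at t=45 h): 210·exp(−0.03014·8) = 165.011 mg/L
C(53) = 2.025 + 78.332 + 148.013 + 155.305 + 263.604 + 165.011 = 812.289 mg/L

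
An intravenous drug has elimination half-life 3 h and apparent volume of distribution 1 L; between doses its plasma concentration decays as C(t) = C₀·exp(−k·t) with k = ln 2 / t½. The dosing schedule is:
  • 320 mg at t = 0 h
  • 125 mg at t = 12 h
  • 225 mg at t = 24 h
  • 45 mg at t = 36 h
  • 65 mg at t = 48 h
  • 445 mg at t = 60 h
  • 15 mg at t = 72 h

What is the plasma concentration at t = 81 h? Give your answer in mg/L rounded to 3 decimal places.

5.385 mg/L

k = ln 2 / 3 = 0.23105 per h
Dose 1 (320 mg at t=0 h): 320·exp(−0.23105·81) = 0.000 mg/L
Dose 2 (125 mg at t=12 h): 125·exp(−0.23105·69) = 0.000 mg/L
Dose 3 (225 mg at t=24 h): 225·exp(−0.23105·57) = 0.000 mg/L
Dose 4 (45 mg at t=36 h): 45·exp(−0.23105·45) = 0.001 mg/L
Dose 5 (65 mg at t=48 h): 65·exp(−0.23105·33) = 0.032 mg/L
Dose 6 (445 mg at t=60 h): 445·exp(−0.23105·21) = 3.477 mg/L
Dose 7 (15 mg at t=72 h): 15·exp(−0.23105·9) = 1.875 mg/L
C(81) = 0.000 + 0.000 + 0.000 + 0.001 + 0.032 + 3.477 + 1.875 = 5.385 mg/L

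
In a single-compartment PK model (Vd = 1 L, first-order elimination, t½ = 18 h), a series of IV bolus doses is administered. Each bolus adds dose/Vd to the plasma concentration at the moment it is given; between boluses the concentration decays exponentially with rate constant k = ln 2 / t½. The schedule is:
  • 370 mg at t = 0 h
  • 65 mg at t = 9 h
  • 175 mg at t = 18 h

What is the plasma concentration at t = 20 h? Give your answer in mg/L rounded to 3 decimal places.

k = ln 2 / 18 = 0.03851 per h
Dose 1 (370 mg at t=0 h): 370·exp(−0.03851·20) = 171.287 mg/L
Dose 2 (65 mg at t=9 h): 65·exp(−0.03851·11) = 42.555 mg/L
Dose 3 (175 mg at t=18 h): 175·exp(−0.03851·2) = 162.028 mg/L
C(20) = 171.287 + 42.555 + 162.028 = 375.870 mg/L

375.870 mg/L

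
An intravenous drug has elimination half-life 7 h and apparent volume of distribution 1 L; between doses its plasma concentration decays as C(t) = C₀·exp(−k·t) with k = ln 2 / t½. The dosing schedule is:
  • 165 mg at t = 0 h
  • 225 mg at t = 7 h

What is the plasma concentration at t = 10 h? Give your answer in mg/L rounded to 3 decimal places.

k = ln 2 / 7 = 0.09902 per h
Dose 1 (165 mg at t=0 h): 165·exp(−0.09902·10) = 61.297 mg/L
Dose 2 (225 mg at t=7 h): 225·exp(−0.09902·3) = 167.174 mg/L
C(10) = 61.297 + 167.174 = 228.472 mg/L

228.472 mg/L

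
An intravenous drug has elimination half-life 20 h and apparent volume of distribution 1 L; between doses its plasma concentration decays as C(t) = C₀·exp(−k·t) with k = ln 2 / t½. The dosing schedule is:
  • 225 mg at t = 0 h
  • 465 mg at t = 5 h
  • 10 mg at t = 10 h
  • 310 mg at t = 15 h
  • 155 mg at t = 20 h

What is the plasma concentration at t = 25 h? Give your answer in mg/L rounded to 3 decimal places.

682.589 mg/L

k = ln 2 / 20 = 0.03466 per h
Dose 1 (225 mg at t=0 h): 225·exp(−0.03466·25) = 94.601 mg/L
Dose 2 (465 mg at t=5 h): 465·exp(−0.03466·20) = 232.500 mg/L
Dose 3 (10 mg at t=10 h): 10·exp(−0.03466·15) = 5.946 mg/L
Dose 4 (310 mg at t=15 h): 310·exp(−0.03466·10) = 219.203 mg/L
Dose 5 (155 mg at t=20 h): 155·exp(−0.03466·5) = 130.339 mg/L
C(25) = 94.601 + 232.500 + 5.946 + 219.203 + 130.339 = 682.589 mg/L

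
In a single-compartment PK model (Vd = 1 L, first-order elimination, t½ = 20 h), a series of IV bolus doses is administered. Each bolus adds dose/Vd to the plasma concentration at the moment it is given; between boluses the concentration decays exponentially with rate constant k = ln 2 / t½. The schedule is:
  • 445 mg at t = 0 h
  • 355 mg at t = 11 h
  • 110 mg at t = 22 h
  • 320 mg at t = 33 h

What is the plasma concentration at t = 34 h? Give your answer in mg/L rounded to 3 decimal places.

k = ln 2 / 20 = 0.03466 per h
Dose 1 (445 mg at t=0 h): 445·exp(−0.03466·34) = 136.965 mg/L
Dose 2 (355 mg at t=11 h): 355·exp(−0.03466·23) = 159.972 mg/L
Dose 3 (110 mg at t=22 h): 110·exp(−0.03466·12) = 72.573 mg/L
Dose 4 (320 mg at t=33 h): 320·exp(−0.03466·1) = 309.100 mg/L
C(34) = 136.965 + 159.972 + 72.573 + 309.100 = 678.609 mg/L

678.609 mg/L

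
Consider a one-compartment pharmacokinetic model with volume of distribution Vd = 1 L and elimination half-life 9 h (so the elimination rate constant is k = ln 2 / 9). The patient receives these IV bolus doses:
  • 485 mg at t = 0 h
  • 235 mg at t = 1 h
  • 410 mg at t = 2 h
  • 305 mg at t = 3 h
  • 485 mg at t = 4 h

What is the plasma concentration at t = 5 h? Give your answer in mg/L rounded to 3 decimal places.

1538.611 mg/L

k = ln 2 / 9 = 0.07702 per h
Dose 1 (485 mg at t=0 h): 485·exp(−0.07702·5) = 329.992 mg/L
Dose 2 (235 mg at t=1 h): 235·exp(−0.07702·4) = 172.694 mg/L
Dose 3 (410 mg at t=2 h): 410·exp(−0.07702·3) = 325.417 mg/L
Dose 4 (305 mg at t=3 h): 305·exp(−0.07702·2) = 261.459 mg/L
Dose 5 (485 mg at t=4 h): 485·exp(−0.07702·1) = 449.049 mg/L
C(5) = 329.992 + 172.694 + 325.417 + 261.459 + 449.049 = 1538.611 mg/L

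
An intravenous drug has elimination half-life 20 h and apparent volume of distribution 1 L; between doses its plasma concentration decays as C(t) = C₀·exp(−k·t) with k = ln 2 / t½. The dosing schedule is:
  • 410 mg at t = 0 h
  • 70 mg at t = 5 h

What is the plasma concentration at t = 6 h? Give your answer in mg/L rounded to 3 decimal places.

k = ln 2 / 20 = 0.03466 per h
Dose 1 (410 mg at t=0 h): 410·exp(−0.03466·6) = 333.023 mg/L
Dose 2 (70 mg at t=5 h): 70·exp(−0.03466·1) = 67.616 mg/L
C(6) = 333.023 + 67.616 = 400.639 mg/L

400.639 mg/L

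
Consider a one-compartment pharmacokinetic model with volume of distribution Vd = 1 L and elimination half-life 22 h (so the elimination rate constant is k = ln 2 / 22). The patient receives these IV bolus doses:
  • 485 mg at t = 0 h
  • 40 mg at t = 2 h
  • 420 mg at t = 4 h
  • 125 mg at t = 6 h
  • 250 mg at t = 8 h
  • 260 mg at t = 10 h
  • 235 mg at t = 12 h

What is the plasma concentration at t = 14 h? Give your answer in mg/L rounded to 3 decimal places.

1399.865 mg/L

k = ln 2 / 22 = 0.03151 per h
Dose 1 (485 mg at t=0 h): 485·exp(−0.03151·14) = 312.016 mg/L
Dose 2 (40 mg at t=2 h): 40·exp(−0.03151·12) = 27.407 mg/L
Dose 3 (420 mg at t=4 h): 420·exp(−0.03151·10) = 306.491 mg/L
Dose 4 (125 mg at t=6 h): 125·exp(−0.03151·8) = 97.150 mg/L
Dose 5 (250 mg at t=8 h): 250·exp(−0.03151·6) = 206.938 mg/L
Dose 6 (260 mg at t=10 h): 260·exp(−0.03151·4) = 229.214 mg/L
Dose 7 (235 mg at t=12 h): 235·exp(−0.03151·2) = 220.649 mg/L
C(14) = 312.016 + 27.407 + 306.491 + 97.150 + 206.938 + 229.214 + 220.649 = 1399.865 mg/L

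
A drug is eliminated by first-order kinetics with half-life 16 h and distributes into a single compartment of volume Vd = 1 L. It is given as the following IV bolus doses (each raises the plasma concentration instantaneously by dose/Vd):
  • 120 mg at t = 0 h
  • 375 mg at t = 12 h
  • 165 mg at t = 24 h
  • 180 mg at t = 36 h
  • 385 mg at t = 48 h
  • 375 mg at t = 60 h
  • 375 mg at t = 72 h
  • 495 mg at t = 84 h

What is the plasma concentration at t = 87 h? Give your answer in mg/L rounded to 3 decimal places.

865.819 mg/L

k = ln 2 / 16 = 0.04332 per h
Dose 1 (120 mg at t=0 h): 120·exp(−0.04332·87) = 2.769 mg/L
Dose 2 (375 mg at t=12 h): 375·exp(−0.04332·75) = 14.553 mg/L
Dose 3 (165 mg at t=24 h): 165·exp(−0.04332·63) = 10.769 mg/L
Dose 4 (180 mg at t=36 h): 180·exp(−0.04332·51) = 19.758 mg/L
Dose 5 (385 mg at t=48 h): 385·exp(−0.04332·39) = 71.072 mg/L
Dose 6 (375 mg at t=60 h): 375·exp(−0.04332·27) = 116.424 mg/L
Dose 7 (375 mg at t=72 h): 375·exp(−0.04332·15) = 195.801 mg/L
Dose 8 (495 mg at t=84 h): 495·exp(−0.04332·3) = 434.672 mg/L
C(87) = 2.769 + 14.553 + 10.769 + 19.758 + 71.072 + 116.424 + 195.801 + 434.672 = 865.819 mg/L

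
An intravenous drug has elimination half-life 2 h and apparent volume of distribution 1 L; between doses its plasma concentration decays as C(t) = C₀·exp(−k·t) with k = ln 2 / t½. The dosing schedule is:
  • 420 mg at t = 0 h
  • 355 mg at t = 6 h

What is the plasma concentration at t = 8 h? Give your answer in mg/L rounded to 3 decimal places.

203.750 mg/L

k = ln 2 / 2 = 0.34657 per h
Dose 1 (420 mg at t=0 h): 420·exp(−0.34657·8) = 26.250 mg/L
Dose 2 (355 mg at t=6 h): 355·exp(−0.34657·2) = 177.500 mg/L
C(8) = 26.250 + 177.500 = 203.750 mg/L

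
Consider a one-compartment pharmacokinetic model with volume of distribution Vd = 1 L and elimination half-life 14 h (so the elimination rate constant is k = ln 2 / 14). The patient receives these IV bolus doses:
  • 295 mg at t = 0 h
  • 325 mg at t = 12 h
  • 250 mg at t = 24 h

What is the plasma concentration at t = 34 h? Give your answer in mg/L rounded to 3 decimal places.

316.527 mg/L

k = ln 2 / 14 = 0.04951 per h
Dose 1 (295 mg at t=0 h): 295·exp(−0.04951·34) = 54.796 mg/L
Dose 2 (325 mg at t=12 h): 325·exp(−0.04951·22) = 109.354 mg/L
Dose 3 (250 mg at t=24 h): 250·exp(−0.04951·10) = 152.377 mg/L
C(34) = 54.796 + 109.354 + 152.377 = 316.527 mg/L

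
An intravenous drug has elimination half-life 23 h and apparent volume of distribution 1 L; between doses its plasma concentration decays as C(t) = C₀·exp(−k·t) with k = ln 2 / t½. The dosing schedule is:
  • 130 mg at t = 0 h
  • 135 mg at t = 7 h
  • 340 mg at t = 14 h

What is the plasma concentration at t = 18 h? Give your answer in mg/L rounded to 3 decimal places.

473.868 mg/L

k = ln 2 / 23 = 0.03014 per h
Dose 1 (130 mg at t=0 h): 130·exp(−0.03014·18) = 75.571 mg/L
Dose 2 (135 mg at t=7 h): 135·exp(−0.03014·11) = 96.909 mg/L
Dose 3 (340 mg at t=14 h): 340·exp(−0.03014·4) = 301.388 mg/L
C(18) = 75.571 + 96.909 + 301.388 = 473.868 mg/L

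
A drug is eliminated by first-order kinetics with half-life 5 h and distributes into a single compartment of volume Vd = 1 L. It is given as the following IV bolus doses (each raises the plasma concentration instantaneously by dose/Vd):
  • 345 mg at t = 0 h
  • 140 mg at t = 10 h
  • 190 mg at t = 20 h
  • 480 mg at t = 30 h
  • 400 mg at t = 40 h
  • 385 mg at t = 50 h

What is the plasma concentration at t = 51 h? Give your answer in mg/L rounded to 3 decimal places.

k = ln 2 / 5 = 0.13863 per h
Dose 1 (345 mg at t=0 h): 345·exp(−0.13863·51) = 0.293 mg/L
Dose 2 (140 mg at t=10 h): 140·exp(−0.13863·41) = 0.476 mg/L
Dose 3 (190 mg at t=20 h): 190·exp(−0.13863·31) = 2.584 mg/L
Dose 4 (480 mg at t=30 h): 480·exp(−0.13863·21) = 26.117 mg/L
Dose 5 (400 mg at t=40 h): 400·exp(−0.13863·11) = 87.055 mg/L
Dose 6 (385 mg at t=50 h): 385·exp(−0.13863·1) = 335.162 mg/L
C(51) = 0.293 + 0.476 + 2.584 + 26.117 + 87.055 + 335.162 = 451.687 mg/L

451.687 mg/L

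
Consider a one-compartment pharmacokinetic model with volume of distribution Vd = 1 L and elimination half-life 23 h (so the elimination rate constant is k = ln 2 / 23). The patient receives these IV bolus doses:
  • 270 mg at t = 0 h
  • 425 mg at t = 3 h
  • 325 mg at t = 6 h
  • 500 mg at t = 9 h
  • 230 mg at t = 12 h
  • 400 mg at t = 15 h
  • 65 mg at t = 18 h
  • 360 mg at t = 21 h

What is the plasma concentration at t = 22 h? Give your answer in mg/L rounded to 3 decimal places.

k = ln 2 / 23 = 0.03014 per h
Dose 1 (270 mg at t=0 h): 270·exp(−0.03014·22) = 139.130 mg/L
Dose 2 (425 mg at t=3 h): 425·exp(−0.03014·19) = 239.724 mg/L
Dose 3 (325 mg at t=6 h): 325·exp(−0.03014·16) = 200.665 mg/L
Dose 4 (500 mg at t=9 h): 500·exp(−0.03014·13) = 337.927 mg/L
Dose 5 (230 mg at t=12 h): 230·exp(−0.03014·10) = 170.155 mg/L
Dose 6 (400 mg at t=15 h): 400·exp(−0.03014·7) = 323.923 mg/L
Dose 7 (65 mg at t=18 h): 65·exp(−0.03014·4) = 57.618 mg/L
Dose 8 (360 mg at t=21 h): 360·exp(−0.03014·1) = 349.313 mg/L
C(22) = 139.130 + 239.724 + 200.665 + 337.927 + 170.155 + 323.923 + 57.618 + 349.313 = 1818.456 mg/L

1818.456 mg/L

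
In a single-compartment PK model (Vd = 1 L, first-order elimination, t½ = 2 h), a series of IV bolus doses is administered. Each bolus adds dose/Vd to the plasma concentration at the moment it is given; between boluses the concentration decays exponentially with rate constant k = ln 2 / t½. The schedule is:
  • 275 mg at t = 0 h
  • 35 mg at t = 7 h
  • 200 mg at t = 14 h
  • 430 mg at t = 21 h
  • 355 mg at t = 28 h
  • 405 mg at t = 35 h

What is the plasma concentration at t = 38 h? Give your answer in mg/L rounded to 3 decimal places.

155.521 mg/L

k = ln 2 / 2 = 0.34657 per h
Dose 1 (275 mg at t=0 h): 275·exp(−0.34657·38) = 0.001 mg/L
Dose 2 (35 mg at t=7 h): 35·exp(−0.34657·31) = 0.001 mg/L
Dose 3 (200 mg at t=14 h): 200·exp(−0.34657·24) = 0.049 mg/L
Dose 4 (430 mg at t=21 h): 430·exp(−0.34657·17) = 1.188 mg/L
Dose 5 (355 mg at t=28 h): 355·exp(−0.34657·10) = 11.094 mg/L
Dose 6 (405 mg at t=35 h): 405·exp(−0.34657·3) = 143.189 mg/L
C(38) = 0.001 + 0.001 + 0.049 + 1.188 + 11.094 + 143.189 = 155.521 mg/L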